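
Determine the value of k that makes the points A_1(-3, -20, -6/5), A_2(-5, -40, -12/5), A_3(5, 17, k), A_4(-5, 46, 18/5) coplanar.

Normal to plane A_1A_2A_4: n = (-84/5, 12, -172); plane equation n·P = 84/5.
Requiring n·A_3 = 84/5: (-172)k + (120) = 84/5.
So k = 3/5.

3/5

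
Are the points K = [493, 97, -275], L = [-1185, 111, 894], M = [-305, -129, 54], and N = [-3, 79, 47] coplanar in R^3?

With K as base: KL = (-1678, 14, 1169), KM = (-798, -226, 329), KN = (-496, -18, 322).
KM × KN = (-66850, 93772, -97732).
KL · (KM × KN) = -761600.
Since -761600 ≠ 0, the four points are not coplanar.

No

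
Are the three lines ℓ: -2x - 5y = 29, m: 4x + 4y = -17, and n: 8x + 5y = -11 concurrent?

No

Intersecting ℓ and m: solving the 2×2 system gives (x, y) = (31/12, -41/6).
Substitute into n: (8)(31/12) + (5)(-41/6) = -27/2.
But n requires -11 ≠ -27/2, so the three lines have no common point.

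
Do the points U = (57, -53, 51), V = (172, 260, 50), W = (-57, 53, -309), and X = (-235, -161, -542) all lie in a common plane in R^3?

Yes

With U as base: UV = (115, 313, -1), UW = (-114, 106, -360), UX = (-292, -108, -593).
UW × UX = (-101738, 37518, 43264).
UV · (UW × UX) = 0.
The scalar triple product vanishes, so the four points are coplanar.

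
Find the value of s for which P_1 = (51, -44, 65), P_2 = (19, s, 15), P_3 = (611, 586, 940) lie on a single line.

Collinearity requires P_1P_2 × P_1P_3 = 0; each component is linear in s.
The x-component gives (875)s + (70000) = 0, so s = -80.
The remaining components then also vanish.

-80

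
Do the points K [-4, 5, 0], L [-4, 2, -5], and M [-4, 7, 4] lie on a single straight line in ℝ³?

No

KL = (0, -3, -5), KM = (0, 2, 4).
KL × KM = (-2, 0, 0).
The cross product is nonzero, so the points do not lie on one line.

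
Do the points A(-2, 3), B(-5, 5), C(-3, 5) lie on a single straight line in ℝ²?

AB = (-3, 2), AC = (-1, 2).
det[AB; AC] = (-3)(2) − (2)(-1) = -4.
The determinant is nonzero, so they are not collinear.

No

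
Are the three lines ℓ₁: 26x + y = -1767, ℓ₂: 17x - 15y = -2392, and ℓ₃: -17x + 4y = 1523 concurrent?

Yes

The three lines meet at one point iff the augmented coefficient matrix [aᵢ bᵢ cᵢ] has rank < 3, i.e. its determinant vanishes.
Here the determinant is 0.
It vanishes, so the lines are concurrent at (-71, 79).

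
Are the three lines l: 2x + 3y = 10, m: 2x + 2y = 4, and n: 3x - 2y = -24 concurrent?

Yes

Intersecting l and m: solving the 2×2 system gives (x, y) = (-4, 6).
Substitute into n: (3)(-4) + (-2)(6) = -24.
This equals -24, so (-4, 6) lies on all three lines and they are concurrent.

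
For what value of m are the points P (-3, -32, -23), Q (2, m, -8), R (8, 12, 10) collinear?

Collinearity requires PQ × PR = 0; each component is linear in m.
The x-component gives (33)m + (396) = 0, so m = -12.
The remaining components then also vanish.

-12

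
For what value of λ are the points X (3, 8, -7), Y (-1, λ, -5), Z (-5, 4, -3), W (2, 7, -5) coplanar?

Coplanarity ⇔ det[XY; XZ; XW] = 0.
Expanding, this is linear in λ: (12)λ + (-72) = 0.
So λ = 6.

6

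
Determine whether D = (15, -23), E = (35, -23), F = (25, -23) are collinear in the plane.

DE = (20, 0), DF = (10, 0).
det[DE; DF] = (20)(0) − (0)(10) = 0.
The determinant is zero, so the points are collinear.

Yes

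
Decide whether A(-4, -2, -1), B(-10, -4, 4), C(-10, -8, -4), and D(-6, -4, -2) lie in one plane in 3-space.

Yes

The four points are coplanar iff the 3×3 determinant with rows AB, AC, AD is zero.
Rows: (-6, -2, 5), (-6, -6, -3), (-2, -2, -1).
Expanding along the first row: (-6)(0) − (-2)(0) + (5)(0) = 0.
Zero determinant ⇒ coplanar.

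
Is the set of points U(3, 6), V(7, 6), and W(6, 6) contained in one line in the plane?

UV = (4, 0), UW = (3, 0).
Checking proportionality: UW = 3/4·UV, so the vectors are parallel and the points are collinear.

Yes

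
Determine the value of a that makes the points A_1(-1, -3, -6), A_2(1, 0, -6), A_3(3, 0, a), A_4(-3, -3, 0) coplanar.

-12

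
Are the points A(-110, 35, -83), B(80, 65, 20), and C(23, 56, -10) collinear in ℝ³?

AB = (190, 30, 103), AC = (133, 21, 73).
Comparing components 2 and 3: (30)(73) − (103)(21) = 27 ≠ 0, so AB and AC are not parallel and the points are not collinear.

No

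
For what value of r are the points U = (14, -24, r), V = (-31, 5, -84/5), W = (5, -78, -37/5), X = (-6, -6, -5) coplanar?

17/5

Coplanarity ⇔ det[UV; UW; UX] = 0.
Expanding, this is linear in r: (-1679)r + (28543/5) = 0.
So r = 17/5.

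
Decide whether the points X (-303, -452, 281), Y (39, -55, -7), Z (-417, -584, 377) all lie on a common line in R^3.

No

XY = (342, 397, -288), XZ = (-114, -132, 96).
XY × XZ = (96, 0, 114).
The cross product is nonzero, so the points do not lie on one line.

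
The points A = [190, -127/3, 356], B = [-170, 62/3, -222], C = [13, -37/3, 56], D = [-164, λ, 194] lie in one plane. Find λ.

Normal to plane ABC: n = (-1560, -5694, 351); plane equation n·P = 69602.
Requiring n·D = 69602: (-5694)λ + (323934) = 69602.
So λ = 134/3.

134/3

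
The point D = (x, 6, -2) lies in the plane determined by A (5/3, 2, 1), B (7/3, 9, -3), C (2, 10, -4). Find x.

The plane through A, B, C has equation −3x + 2y + 3z = 2.
Substituting D: (-3)x + (6) = 2, so x = 4/3.

4/3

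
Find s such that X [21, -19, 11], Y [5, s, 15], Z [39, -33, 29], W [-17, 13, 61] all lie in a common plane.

-6

Normal to plane XZW: n = (-1276, -1584, 44); plane equation n·P = 3784.
Requiring n·Y = 3784: (-1584)s + (-5720) = 3784.
So s = -6.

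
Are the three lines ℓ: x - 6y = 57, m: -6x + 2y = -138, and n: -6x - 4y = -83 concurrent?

No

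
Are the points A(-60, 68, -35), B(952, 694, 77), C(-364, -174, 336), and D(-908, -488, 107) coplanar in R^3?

Yes

A normal to the plane through A, B, C is n = AB × AC = (259350, -409500, -54600).
The plane has equation n·P = -41496000. For D: n·D = -41496000.
Equal, so D lies in the plane and all four are coplanar.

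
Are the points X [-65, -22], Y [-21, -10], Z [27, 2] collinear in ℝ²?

No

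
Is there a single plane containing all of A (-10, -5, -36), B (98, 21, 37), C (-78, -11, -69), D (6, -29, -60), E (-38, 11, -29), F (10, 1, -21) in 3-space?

No

The plane through A, B, C has normal n = AB × AC = (-420, -1400, 1120) and equation n·P = -29120.
Checking the remaining points: n·D = -29120, n·E = -31920, n·F = -29120.
Since n·E = -31920 ≠ -29120, E is off the plane and the points are not all coplanar.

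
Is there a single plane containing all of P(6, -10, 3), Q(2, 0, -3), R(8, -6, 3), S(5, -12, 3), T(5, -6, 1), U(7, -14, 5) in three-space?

Yes

The plane through P, Q, R has normal n = PQ × PR = (24, -12, -36) and equation n·X = 156.
Checking the remaining points: n·S = 156, n·T = 156, n·U = 156.
All equal 156, so all 6 points lie in one plane.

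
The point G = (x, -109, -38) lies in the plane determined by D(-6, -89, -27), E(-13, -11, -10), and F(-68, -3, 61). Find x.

1

A normal to the plane is n = DE × DF = (5402, -438, 4234).
G lies in the plane iff n · DG = 0.
This gives (5402)x + (-5402) = 0, so x = 1.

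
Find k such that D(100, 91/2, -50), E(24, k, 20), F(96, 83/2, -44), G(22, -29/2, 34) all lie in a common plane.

-13/2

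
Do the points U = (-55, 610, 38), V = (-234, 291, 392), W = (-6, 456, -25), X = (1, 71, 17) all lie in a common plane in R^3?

Yes

A normal to the plane through U, V, W is n = UV × UW = (74613, 6069, 43197).
The plane has equation n·P = 1239861. For X: n·X = 1239861.
Equal, so X lies in the plane and all four are coplanar.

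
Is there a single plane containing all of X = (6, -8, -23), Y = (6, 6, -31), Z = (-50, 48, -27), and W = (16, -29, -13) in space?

The four points are coplanar iff the 3×3 determinant with rows XY, XZ, XW is zero.
Rows: (0, 14, -8), (-56, 56, -4), (10, -21, 10).
Expanding along the first row: (0)(476) − (14)(-520) + (-8)(616) = 2352.
Nonzero ⇒ not coplanar.

No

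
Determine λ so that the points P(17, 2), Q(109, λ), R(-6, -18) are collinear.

82

Collinearity: (Q − P) must be parallel to (R − P) = (-23, -20).
Cross-multiplying the components: (λ − 2)·(-23) = (92)·(-20).
Solving gives λ = 82.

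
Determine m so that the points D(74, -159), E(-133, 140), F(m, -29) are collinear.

-16

Collinearity: (F − D) must be parallel to (E − D) = (-207, 299).
Cross-multiplying the components: (m − 74)·(299) = (130)·(-207).
Solving gives m = -16.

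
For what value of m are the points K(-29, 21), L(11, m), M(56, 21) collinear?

21

Collinearity: (L − K) must be parallel to (M − K) = (85, 0).
Cross-multiplying the components: (m − 21)·(85) = (40)·(0).
Solving gives m = 21.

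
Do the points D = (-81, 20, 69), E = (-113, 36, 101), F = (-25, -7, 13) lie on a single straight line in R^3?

No

DE = (-32, 16, 32), DF = (56, -27, -56).
Comparing components 2 and 3: (16)(-56) − (32)(-27) = -32 ≠ 0, so DE and DF are not parallel and the points are not collinear.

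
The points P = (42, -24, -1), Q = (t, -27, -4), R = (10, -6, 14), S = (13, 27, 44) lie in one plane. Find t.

Normal to plane PRS: n = (45, 1005, -1110); plane equation n·X = -21120.
Requiring n·Q = -21120: (45)t + (-22695) = -21120.
So t = 35.

35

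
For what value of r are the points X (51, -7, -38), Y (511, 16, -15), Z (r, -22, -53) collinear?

-249

Direction XY = (460, 23, 23). From the y-coordinate of Z, the parameter along the line is τ = (-22 − (-7))/23 = -15/23.
Then r = 51 + (-15/23)·(460) = -249.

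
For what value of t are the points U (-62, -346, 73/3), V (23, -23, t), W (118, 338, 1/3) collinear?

Collinearity requires UV × UW = 0; each component is linear in t.
The x-component gives (-684)t + (8892) = 0, so t = 13.
The remaining components then also vanish.

13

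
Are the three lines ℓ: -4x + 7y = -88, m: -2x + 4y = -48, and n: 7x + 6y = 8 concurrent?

Intersecting ℓ and m: solving the 2×2 system gives (x, y) = (8, -8).
Substitute into n: (7)(8) + (6)(-8) = 8.
This equals 8, so (8, -8) lies on all three lines and they are concurrent.

Yes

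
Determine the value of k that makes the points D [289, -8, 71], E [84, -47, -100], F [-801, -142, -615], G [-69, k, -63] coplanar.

The points are coplanar iff DE · (DF × DG) = 0.
Expanding, this is linear in k: (45760)k + (1006720) = 0.
So k = -22.

-22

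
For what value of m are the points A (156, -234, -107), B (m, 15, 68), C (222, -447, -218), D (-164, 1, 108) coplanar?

The points are coplanar iff AB · (AC × AD) = 0.
Expanding, this is linear in m: (-19710)m + (-827820) = 0.
So m = -42.

-42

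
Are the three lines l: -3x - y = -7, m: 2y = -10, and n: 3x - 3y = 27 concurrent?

Yes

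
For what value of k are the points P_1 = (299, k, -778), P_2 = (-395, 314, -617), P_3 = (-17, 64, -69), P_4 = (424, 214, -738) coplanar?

The points are coplanar iff P_1P_2 · (P_1P_3 × P_1P_4) = 0.
Expanding, this is linear in k: (-494550)k + (123142950) = 0.
So k = 249.

249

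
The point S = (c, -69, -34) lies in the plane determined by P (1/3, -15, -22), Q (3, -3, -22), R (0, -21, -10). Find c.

-38/3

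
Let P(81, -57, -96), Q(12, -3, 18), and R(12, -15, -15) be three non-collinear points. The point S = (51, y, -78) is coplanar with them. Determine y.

-45

Coplanarity requires PQ · (PR × PS) = 0.
PQ = (-69, 54, 114), PR = (-69, 42, 81); the triple product is linear in y with coefficient -2277 and constant term -102465.
Setting it to zero: y = -45.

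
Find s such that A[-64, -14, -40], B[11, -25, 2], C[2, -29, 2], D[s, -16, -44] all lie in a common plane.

-78

Normal to plane ABC: n = (168, -378, -399); plane equation n·P = 10500.
Requiring n·D = 10500: (168)s + (23604) = 10500.
So s = -78.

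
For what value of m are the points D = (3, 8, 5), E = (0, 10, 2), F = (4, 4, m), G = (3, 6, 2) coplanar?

1

Coplanarity ⇔ det[DE; DF; DG] = 0.
Expanding, this is linear in m: (-6)m + (6) = 0.
So m = 1.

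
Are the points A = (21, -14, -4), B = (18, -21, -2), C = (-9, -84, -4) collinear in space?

AB = (-3, -7, 2), AC = (-30, -70, 0).
Comparing components 2 and 3: (-7)(0) − (2)(-70) = 140 ≠ 0, so AB and AC are not parallel and the points are not collinear.

No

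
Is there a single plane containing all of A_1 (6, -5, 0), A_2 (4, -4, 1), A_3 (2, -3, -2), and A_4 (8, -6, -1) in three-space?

The four points are coplanar iff the 3×3 determinant with rows A_1A_2, A_1A_3, A_1A_4 is zero.
Rows: (-2, 1, 1), (-4, 2, -2), (2, -1, -1).
Expanding along the first row: (-2)(-4) − (1)(8) + (1)(0) = 0.
Zero determinant ⇒ coplanar.

Yes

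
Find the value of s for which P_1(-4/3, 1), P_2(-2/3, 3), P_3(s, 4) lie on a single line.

The three points are collinear iff det[P_1P_2; P_1P_3] = 0.
This determinant is linear in s: (-2)s + (-2/3) = 0, so s = -1/3.

-1/3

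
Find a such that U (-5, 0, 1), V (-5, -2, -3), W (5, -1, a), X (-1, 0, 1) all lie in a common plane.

Coplanarity ⇔ det[UV; UW; UX] = 0.
Expanding, this is linear in a: (-8)a + (-8) = 0.
So a = -1.

-1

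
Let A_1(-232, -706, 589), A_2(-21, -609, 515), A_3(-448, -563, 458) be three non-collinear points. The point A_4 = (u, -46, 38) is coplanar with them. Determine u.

The plane through A_1, A_2, A_3 has equation −2125x + 43625y + 51125z = -193625.
Substituting A_4: (-2125)u + (-64000) = -193625, so u = 61.

61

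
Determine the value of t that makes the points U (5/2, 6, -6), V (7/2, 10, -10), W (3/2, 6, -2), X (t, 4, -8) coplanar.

Normal to plane UVW: n = (16, 0, 4); plane equation n·P = 16.
Requiring n·X = 16: (16)t + (-32) = 16.
So t = 3.

3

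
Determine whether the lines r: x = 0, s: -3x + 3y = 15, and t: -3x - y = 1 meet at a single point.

No

Lines aᵢx + bᵢy = cᵢ with pairwise distinct directions are concurrent exactly when det[aᵢ bᵢ cᵢ] = 0.
Here the determinant is 18.
Nonzero, so no common point exists.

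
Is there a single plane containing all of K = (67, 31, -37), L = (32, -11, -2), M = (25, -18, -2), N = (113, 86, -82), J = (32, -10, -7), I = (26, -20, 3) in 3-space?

The plane through K, L, M has normal n = KL × KM = (245, -245, -49) and equation n·P = 10633.
Checking the remaining points: n·N = 10633, n·J = 10633, n·I = 11123.
Since n·I = 11123 ≠ 10633, I is off the plane and the points are not all coplanar.

No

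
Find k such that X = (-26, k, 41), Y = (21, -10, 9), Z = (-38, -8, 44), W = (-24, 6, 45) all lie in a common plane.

The points are coplanar iff XY · (XZ × XW) = 0.
Expanding, this is linear in k: (-549)k + (-1098) = 0.
So k = -2.

-2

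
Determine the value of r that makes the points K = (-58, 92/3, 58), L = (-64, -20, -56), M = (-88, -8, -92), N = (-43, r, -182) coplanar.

Normal to plane KLM: n = (3192, 2520, -1288); plane equation n·P = -182560.
Requiring n·N = -182560: (2520)r + (97160) = -182560.
So r = -111.

-111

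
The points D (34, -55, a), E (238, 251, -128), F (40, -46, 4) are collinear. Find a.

Direction EF = (-198, -297, 132). From the x-coordinate of D, the parameter along the line is τ = (34 − 238)/(-198) = 34/33.
Then a = (-128) + 34/33·(132) = 8.

8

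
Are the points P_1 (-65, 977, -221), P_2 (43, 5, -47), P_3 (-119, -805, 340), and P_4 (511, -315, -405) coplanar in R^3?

Yes

With P_1 as base: P_1P_2 = (108, -972, 174), P_1P_3 = (-54, -1782, 561), P_1P_4 = (576, -1292, -184).
P_1P_3 × P_1P_4 = (1052700, 313200, 1096200).
P_1P_2 · (P_1P_3 × P_1P_4) = 0.
The scalar triple product vanishes, so the four points are coplanar.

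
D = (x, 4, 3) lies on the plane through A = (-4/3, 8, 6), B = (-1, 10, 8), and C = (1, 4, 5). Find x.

-1

A normal to the plane is n = AB × AC = (6, 5, -6).
D lies in the plane iff n · AD = 0.
This gives (6)x + (6) = 0, so x = -1.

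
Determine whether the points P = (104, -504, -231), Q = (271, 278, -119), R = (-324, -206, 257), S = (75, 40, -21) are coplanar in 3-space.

No

A normal to the plane through P, Q, R is n = PQ × PR = (348240, -129432, 384462).
The plane has equation n·X = 12639966. For S: n·S = 12867018.
12867018 ≠ 12639966, so S is off the plane.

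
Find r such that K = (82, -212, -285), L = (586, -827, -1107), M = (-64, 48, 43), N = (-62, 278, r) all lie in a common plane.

Normal to plane KLM: n = (12000, -45300, 41250); plane equation n·P = -1168650.
Requiring n·N = -1168650: (41250)r + (-13337400) = -1168650.
So r = 295.

295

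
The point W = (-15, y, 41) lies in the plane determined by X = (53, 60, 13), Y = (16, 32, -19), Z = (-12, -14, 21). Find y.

Coplanarity requires XY · (XZ × XW) = 0.
XY = (-37, -28, -32), XZ = (-65, -74, 8); the triple product is linear in y with coefficient 2376 and constant term 59400.
Setting it to zero: y = -25.

-25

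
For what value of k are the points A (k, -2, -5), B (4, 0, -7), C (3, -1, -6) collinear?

Direction BC = (-1, -1, 1). From the y-coordinate of A, the parameter along the line is τ = (-2 − 0)/(-1) = 2.
Then k = 4 + 2·(-1) = 2.

2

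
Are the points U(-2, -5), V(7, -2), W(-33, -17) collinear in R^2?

No

UV = (9, 3), UW = (-31, -12).
If collinear, UW would be a scalar multiple of UV. But (9)·(-12) ≠ (3)·(-31) (difference -15), so they are not parallel; the points are not collinear.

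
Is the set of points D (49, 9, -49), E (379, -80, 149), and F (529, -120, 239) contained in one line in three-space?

No

DE = (330, -89, 198), DF = (480, -129, 288).
DE × DF = (-90, 0, 150).
The cross product is nonzero, so the points do not lie on one line.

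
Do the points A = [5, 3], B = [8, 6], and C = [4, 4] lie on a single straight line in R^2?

No

AB = (3, 3), AC = (-1, 1).
Twice the signed area of △ABC is (3)(1) − (3)(-1) = 6.
The area is nonzero, so the three points are not collinear.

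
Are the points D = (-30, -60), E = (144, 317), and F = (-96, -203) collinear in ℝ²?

DE = (174, 377), DF = (-66, -143).
det[DE; DF] = (174)(-143) − (377)(-66) = 0.
The determinant is zero, so the points are collinear.

Yes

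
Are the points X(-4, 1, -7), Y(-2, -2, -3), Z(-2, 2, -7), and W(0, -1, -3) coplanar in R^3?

Yes

With X as base: XY = (2, -3, 4), XZ = (2, 1, 0), XW = (4, -2, 4).
XZ × XW = (4, -8, -8).
XY · (XZ × XW) = 0.
The scalar triple product vanishes, so the four points are coplanar.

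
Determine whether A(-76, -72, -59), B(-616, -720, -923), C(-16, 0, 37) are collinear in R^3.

AB = (-540, -648, -864), AC = (60, 72, 96).
AB × AC = (0, 0, 0).
The cross product vanishes, so the three points are collinear.

Yes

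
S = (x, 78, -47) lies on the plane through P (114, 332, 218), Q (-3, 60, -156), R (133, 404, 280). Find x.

Coplanarity requires PQ · (PR × PS) = 0.
PQ = (-117, -272, -374), PR = (19, 72, 62); the triple product is linear in x with coefficient 10064 and constant term -322048.
Setting it to zero: x = 32.

32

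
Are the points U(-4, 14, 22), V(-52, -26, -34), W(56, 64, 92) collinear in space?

Yes

UV = (-48, -40, -56), UW = (60, 50, 70).
Each component of UW is -5/4 times the corresponding component of UV, so UW = -5/4·UV and the points are collinear.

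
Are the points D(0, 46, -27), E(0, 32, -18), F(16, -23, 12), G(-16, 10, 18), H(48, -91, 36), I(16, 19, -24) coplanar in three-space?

The plane through D, E, F has normal n = DE × DF = (75, 144, 224) and equation n·P = 576.
Checking the remaining points: n·G = 4272, n·H = -1440, n·I = -1440.
Since n·G = 4272 ≠ 576, G is off the plane and the points are not all coplanar.

No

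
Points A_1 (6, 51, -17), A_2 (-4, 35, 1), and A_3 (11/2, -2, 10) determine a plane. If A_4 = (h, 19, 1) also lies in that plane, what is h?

A normal to the plane is n = A_1A_2 × A_1A_3 = (522, 261, 522).
A_4 lies in the plane iff n · A_1A_4 = 0.
This gives (522)h + (-2088) = 0, so h = 4.

4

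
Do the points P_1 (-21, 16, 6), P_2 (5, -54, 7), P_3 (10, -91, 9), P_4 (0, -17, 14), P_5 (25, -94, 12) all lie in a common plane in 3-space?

The plane through P_1, P_2, P_3 has normal n = P_1P_2 × P_1P_3 = (-103, -47, -612) and equation n·P = -2261.
Checking the remaining points: n·P_4 = -7769, n·P_5 = -5501.
Since n·P_4 = -7769 ≠ -2261, P_4 is off the plane and the points are not all coplanar.

No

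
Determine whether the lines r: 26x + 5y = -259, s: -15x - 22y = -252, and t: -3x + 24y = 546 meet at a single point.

Intersecting r and s: solving the 2×2 system gives (x, y) = (-14, 21).
Substitute into t: (-3)(-14) + (24)(21) = 546.
This equals 546, so (-14, 21) lies on all three lines and they are concurrent.

Yes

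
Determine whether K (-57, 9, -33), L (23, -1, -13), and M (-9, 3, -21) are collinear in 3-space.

Yes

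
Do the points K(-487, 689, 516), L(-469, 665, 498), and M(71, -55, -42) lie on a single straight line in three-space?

KL = (18, -24, -18), KM = (558, -744, -558).
KL × KM = (0, 0, 0).
The cross product vanishes, so the three points are collinear.

Yes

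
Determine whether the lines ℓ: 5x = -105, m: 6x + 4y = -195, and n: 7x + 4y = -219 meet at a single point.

Intersecting ℓ and m: solving the 2×2 system gives (x, y) = (-21, -69/4).
Substitute into n: (7)(-21) + (4)(-69/4) = -216.
But n requires -219 ≠ -216, so the three lines have no common point.

No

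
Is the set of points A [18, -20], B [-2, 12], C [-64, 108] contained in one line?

No

AB = (-20, 32), AC = (-82, 128).
det[AB; AC] = (-20)(128) − (32)(-82) = 64.
The determinant is nonzero, so they are not collinear.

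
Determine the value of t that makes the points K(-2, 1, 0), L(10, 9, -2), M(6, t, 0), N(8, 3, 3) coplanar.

5

Coplanarity ⇔ det[KL; KM; KN] = 0.
Expanding, this is linear in t: (56)t + (-280) = 0.
So t = 5.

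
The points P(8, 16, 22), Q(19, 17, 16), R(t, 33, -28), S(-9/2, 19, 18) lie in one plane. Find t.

The points are coplanar iff PQ · (PR × PS) = 0.
Expanding, this is linear in t: (-14)t + (364) = 0.
So t = 26.

26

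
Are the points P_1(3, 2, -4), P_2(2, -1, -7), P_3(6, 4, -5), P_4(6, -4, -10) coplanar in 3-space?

A normal to the plane through P_1, P_2, P_3 is n = P_1P_2 × P_1P_3 = (9, -10, 7).
The plane has equation n·P = -21. For P_4: n·P_4 = 24.
24 ≠ -21, so P_4 is off the plane.

No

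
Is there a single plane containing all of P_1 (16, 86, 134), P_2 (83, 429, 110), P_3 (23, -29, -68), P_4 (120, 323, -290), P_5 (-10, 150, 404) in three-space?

No

The plane through P_1, P_2, P_3 has normal n = P_1P_2 × P_1P_3 = (-72046, 13366, -10106) and equation n·P = -1357464.
Checking the remaining points: n·P_4 = -1397562, n·P_5 = -1357464.
Since n·P_4 = -1397562 ≠ -1357464, P_4 is off the plane and the points are not all coplanar.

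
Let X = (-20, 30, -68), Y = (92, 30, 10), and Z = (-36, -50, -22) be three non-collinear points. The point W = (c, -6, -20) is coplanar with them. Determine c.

A normal to the plane is n = XY × XZ = (6240, -6400, -8960).
W lies in the plane iff n · XW = 0.
This gives (6240)c + (-74880) = 0, so c = 12.

12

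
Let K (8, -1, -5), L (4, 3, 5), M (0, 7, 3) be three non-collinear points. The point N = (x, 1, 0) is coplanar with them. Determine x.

Coplanarity requires KL · (KM × KN) = 0.
KL = (-4, 4, 10), KM = (-8, 8, 8); the triple product is linear in x with coefficient -48 and constant term 288.
Setting it to zero: x = 6.

6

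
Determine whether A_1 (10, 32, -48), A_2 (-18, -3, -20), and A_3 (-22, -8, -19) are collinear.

A_1A_2 = (-28, -35, 28), A_1A_3 = (-32, -40, 29).
Comparing components 2 and 3: (-35)(29) − (28)(-40) = 105 ≠ 0, so A_1A_2 and A_1A_3 are not parallel and the points are not collinear.

No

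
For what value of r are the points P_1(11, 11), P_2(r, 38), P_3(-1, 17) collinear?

-43

The three points are collinear iff det[P_1P_2; P_1P_3] = 0.
This determinant is linear in r: (6)r + (258) = 0, so r = -43.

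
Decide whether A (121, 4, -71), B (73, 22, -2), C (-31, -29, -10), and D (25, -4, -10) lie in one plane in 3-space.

Yes

A normal to the plane through A, B, C is n = AB × AC = (3375, -7560, 4320).
The plane has equation n·P = 71415. For D: n·D = 71415.
Equal, so D lies in the plane and all four are coplanar.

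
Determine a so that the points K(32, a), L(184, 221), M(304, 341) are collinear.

Collinearity: (K − L) must be parallel to (M − L) = (120, 120).
Cross-multiplying the components: (a − 221)·(120) = (-152)·(120).
Solving gives a = 69.

69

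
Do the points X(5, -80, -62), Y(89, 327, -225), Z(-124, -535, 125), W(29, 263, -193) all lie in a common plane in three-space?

Yes

The four points are coplanar iff the 3×3 determinant with rows XY, XZ, XW is zero.
Rows: (84, 407, -163), (-129, -455, 187), (24, 343, -131).
Expanding along the first row: (84)(-4536) − (407)(12411) + (-163)(-33327) = 0.
Zero determinant ⇒ coplanar.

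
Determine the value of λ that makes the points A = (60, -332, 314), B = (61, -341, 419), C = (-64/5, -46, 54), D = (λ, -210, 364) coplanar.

134/5

Normal to plane ABC: n = (-27690, -7384, -1846/5); plane equation n·P = 3370796/5.
Requiring n·D = 3370796/5: (-27690)λ + (7081256/5) = 3370796/5.
So λ = 134/5.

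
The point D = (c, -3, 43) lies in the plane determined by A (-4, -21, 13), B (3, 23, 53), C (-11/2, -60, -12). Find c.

The plane through A, B, C has equation 460x + 115y − 207z = -6946.
Substituting D: (460)c + (-9246) = -6946, so c = 5.

5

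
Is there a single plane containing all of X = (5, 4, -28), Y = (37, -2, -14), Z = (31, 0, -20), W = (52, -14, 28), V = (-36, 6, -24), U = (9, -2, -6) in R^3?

Yes

The plane through X, Y, Z has normal n = XY × XZ = (8, 108, 28) and equation n·P = -312.
Checking the remaining points: n·W = -312, n·V = -312, n·U = -312.
All equal -312, so all 6 points lie in one plane.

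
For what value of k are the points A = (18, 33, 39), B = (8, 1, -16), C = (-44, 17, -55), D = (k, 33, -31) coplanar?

-42

Normal to plane ABC: n = (2128, 2470, -1824); plane equation n·P = 48678.
Requiring n·D = 48678: (2128)k + (138054) = 48678.
So k = -42.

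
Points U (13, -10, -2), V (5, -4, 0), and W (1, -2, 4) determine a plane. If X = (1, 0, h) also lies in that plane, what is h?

-2

The plane through U, V, W has equation 20x + 24y + 8z = 4.
Substituting X: (8)h + (20) = 4, so h = -2.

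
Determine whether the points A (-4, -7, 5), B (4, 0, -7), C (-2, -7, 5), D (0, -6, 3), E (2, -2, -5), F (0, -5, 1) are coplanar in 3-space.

No

The plane through A, B, C has normal n = AB × AC = (0, -24, -14) and equation n·P = 98.
Checking the remaining points: n·D = 102, n·E = 118, n·F = 106.
Since n·D = 102 ≠ 98, D is off the plane and the points are not all coplanar.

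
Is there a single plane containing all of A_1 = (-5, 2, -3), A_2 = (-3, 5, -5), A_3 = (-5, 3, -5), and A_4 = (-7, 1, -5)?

Yes

The four points are coplanar iff the 3×3 determinant with rows A_1A_2, A_1A_3, A_1A_4 is zero.
Rows: (2, 3, -2), (0, 1, -2), (-2, -1, -2).
Expanding along the first row: (2)(-4) − (3)(-4) + (-2)(2) = 0.
Zero determinant ⇒ coplanar.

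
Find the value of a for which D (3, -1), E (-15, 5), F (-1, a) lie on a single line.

1/3

Collinearity: (F − D) must be parallel to (E − D) = (-18, 6).
Cross-multiplying the components: (a − (-1))·(-18) = (-4)·(6).
Solving gives a = 1/3.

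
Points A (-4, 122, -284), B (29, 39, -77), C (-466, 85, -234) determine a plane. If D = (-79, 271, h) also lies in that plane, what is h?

Coplanarity requires AB · (AC × AD) = 0.
AB = (33, -83, 207), AC = (-462, -37, 50); the triple product is linear in h with coefficient -39567 and constant term -25995519.
Setting it to zero: h = -657.

-657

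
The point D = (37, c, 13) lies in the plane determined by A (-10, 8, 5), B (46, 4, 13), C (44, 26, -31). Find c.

4

Coplanarity requires AB · (AC × AD) = 0.
AB = (56, -4, 8), AC = (54, 18, -36); the triple product is linear in c with coefficient 2448 and constant term -9792.
Setting it to zero: c = 4.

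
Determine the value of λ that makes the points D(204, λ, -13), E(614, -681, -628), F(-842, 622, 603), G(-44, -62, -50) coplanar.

The points are coplanar iff DE · (DF × DG) = 0.
Expanding, this is linear in λ: (-31570)λ + (1862630) = 0.
So λ = 59.

59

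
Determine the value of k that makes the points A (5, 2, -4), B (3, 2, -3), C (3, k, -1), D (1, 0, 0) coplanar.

The points are coplanar iff AB · (AC × AD) = 0.
Expanding, this is linear in k: (-4)k + (0) = 0.
So k = 0.

0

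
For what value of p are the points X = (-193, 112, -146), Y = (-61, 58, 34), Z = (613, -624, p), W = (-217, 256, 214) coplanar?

Normal to plane XYW: n = (-45360, -51840, 17712); plane equation n·P = 362448.
Requiring n·Z = 362448: (17712)p + (4542480) = 362448.
So p = -236.

-236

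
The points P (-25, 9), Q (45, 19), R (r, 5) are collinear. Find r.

Collinearity: (R − P) must be parallel to (Q − P) = (70, 10).
Cross-multiplying the components: (r − (-25))·(10) = (-4)·(70).
Solving gives r = -53.

-53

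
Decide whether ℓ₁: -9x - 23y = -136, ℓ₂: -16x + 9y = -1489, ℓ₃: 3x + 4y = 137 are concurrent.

Yes

Intersecting ℓ₁ and ℓ₂: solving the 2×2 system gives (x, y) = (79, -25).
Substitute into ℓ₃: (3)(79) + (4)(-25) = 137.
This equals 137, so (79, -25) lies on all three lines and they are concurrent.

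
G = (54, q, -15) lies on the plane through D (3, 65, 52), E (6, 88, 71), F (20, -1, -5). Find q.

-9

A normal to the plane is n = DE × DF = (-57, 494, -589).
G lies in the plane iff n · DG = 0.
This gives (494)q + (4446) = 0, so q = -9.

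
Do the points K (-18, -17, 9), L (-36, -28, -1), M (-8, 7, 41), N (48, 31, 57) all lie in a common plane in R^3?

The four points are coplanar iff the 3×3 determinant with rows KL, KM, KN is zero.
Rows: (-18, -11, -10), (10, 24, 32), (66, 48, 48).
Expanding along the first row: (-18)(-384) − (-11)(-1632) + (-10)(-1104) = 0.
Zero determinant ⇒ coplanar.

Yes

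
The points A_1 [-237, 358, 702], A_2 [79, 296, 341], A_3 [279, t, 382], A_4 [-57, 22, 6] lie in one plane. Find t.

Normal to plane A_1A_2A_4: n = (-78144, 154956, -95016); plane equation n·P = 7293144.
Requiring n·A_3 = 7293144: (154956)t + (-58098288) = 7293144.
So t = 422.

422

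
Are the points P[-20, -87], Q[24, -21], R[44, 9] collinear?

Yes

PQ = (44, 66), PR = (64, 96).
det[PQ; PR] = (44)(96) − (66)(64) = 0.
The determinant is zero, so the points are collinear.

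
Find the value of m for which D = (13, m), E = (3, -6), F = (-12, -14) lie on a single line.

Collinearity: (D − E) must be parallel to (F − E) = (-15, -8).
Cross-multiplying the components: (m − (-6))·(-15) = (10)·(-8).
Solving gives m = -2/3.

-2/3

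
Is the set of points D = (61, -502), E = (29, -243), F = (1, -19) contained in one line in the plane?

DE = (-32, 259), DF = (-60, 483).
If collinear, DF would be a scalar multiple of DE. But (-32)·(483) ≠ (259)·(-60) (difference 84), so they are not parallel; the points are not collinear.

No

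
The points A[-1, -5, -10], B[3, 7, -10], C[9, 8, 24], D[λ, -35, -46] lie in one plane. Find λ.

Normal to plane ABC: n = (408, -136, -68); plane equation n·P = 952.
Requiring n·D = 952: (408)λ + (7888) = 952.
So λ = -17.

-17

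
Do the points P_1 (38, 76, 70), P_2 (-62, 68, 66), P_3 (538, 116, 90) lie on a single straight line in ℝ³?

Yes

P_1P_2 = (-100, -8, -4), P_1P_3 = (500, 40, 20).
P_1P_2 × P_1P_3 = (0, 0, 0).
The cross product vanishes, so the three points are collinear.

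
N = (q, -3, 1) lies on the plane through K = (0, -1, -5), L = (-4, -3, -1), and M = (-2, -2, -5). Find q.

-4

A normal to the plane is n = KL × KM = (4, -8, 0).
N lies in the plane iff n · KN = 0.
This gives (4)q + (16) = 0, so q = -4.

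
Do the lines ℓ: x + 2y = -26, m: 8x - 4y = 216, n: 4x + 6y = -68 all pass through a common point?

No

Intersecting ℓ and m: solving the 2×2 system gives (x, y) = (82/5, -106/5).
Substitute into n: (4)(82/5) + (6)(-106/5) = -308/5.
But n requires -68 ≠ -308/5, so the three lines have no common point.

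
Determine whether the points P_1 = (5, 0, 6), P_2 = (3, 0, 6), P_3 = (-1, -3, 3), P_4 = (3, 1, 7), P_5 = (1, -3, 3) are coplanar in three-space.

The plane through P_1, P_2, P_3 has normal n = P_1P_2 × P_1P_3 = (0, -6, 6) and equation n·P = 36.
Checking the remaining points: n·P_4 = 36, n·P_5 = 36.
All equal 36, so all 5 points lie in one plane.

Yes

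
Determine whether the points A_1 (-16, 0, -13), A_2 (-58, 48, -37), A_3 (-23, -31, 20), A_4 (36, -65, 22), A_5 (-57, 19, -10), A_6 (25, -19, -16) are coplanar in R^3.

Yes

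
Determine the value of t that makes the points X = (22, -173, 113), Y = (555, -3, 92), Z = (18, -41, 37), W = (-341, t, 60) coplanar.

-171

The points are coplanar iff XY · (XZ × XW) = 0.
Expanding, this is linear in t: (40592)t + (6941232) = 0.
So t = -171.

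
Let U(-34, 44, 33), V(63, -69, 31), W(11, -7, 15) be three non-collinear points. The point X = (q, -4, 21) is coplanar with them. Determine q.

8

Coplanarity requires UV · (UW × UX) = 0.
UV = (97, -113, -2), UW = (45, -51, -18); the triple product is linear in q with coefficient 1932 and constant term -15456.
Setting it to zero: q = 8.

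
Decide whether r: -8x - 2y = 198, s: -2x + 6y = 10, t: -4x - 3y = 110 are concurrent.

Intersecting r and s: solving the 2×2 system gives (x, y) = (-302/13, -79/13).
Substitute into t: (-4)(-302/13) + (-3)(-79/13) = 1445/13.
But t requires 110 ≠ 1445/13, so the three lines have no common point.

No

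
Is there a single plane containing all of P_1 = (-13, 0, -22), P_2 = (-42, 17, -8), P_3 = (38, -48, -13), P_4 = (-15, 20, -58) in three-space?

No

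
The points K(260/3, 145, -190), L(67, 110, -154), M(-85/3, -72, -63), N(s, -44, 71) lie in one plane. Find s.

Normal to plane KLM: n = (3367, -4927/3, 728/3); plane equation n·P = 22685/3.
Requiring n·N = 22685/3: (3367)s + (89492) = 22685/3.
So s = -73/3.

-73/3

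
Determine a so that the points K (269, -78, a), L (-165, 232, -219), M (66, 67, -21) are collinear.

153

Collinearity requires KL × KM = 0; each component is linear in a.
The x-component gives (-165)a + (25245) = 0, so a = 153.
The remaining components then also vanish.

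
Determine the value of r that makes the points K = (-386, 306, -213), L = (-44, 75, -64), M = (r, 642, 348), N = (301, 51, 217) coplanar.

23

The points are coplanar iff KL · (KM × KN) = 0.
Expanding, this is linear in r: (61335)r + (-1410705) = 0.
So r = 23.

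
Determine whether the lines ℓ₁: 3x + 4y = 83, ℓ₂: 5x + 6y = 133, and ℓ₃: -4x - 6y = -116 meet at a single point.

Lines aᵢx + bᵢy = cᵢ with pairwise distinct directions are concurrent exactly when det[aᵢ bᵢ cᵢ] = 0.
Here the determinant is 0.
It vanishes, so the lines are concurrent at (17, 8).

Yes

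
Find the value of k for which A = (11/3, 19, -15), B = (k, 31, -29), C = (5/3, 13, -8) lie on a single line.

Collinearity requires AB × AC = 0; each component is linear in k.
The y-component gives (-7)k + (161/3) = 0, so k = 23/3.
The remaining components then also vanish.

23/3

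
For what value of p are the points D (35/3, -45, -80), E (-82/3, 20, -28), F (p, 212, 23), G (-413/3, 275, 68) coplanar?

-102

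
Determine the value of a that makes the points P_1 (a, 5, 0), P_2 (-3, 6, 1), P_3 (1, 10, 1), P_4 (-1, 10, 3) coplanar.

-3

The points are coplanar iff P_1P_2 · (P_1P_3 × P_1P_4) = 0.
Expanding, this is linear in a: (-8)a + (-24) = 0.
So a = -3.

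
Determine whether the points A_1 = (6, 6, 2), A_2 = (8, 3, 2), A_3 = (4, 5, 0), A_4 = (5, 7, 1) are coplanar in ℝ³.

No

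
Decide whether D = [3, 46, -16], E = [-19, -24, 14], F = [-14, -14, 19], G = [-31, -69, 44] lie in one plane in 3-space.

A normal to the plane through D, E, F is n = DE × DF = (-650, 260, 130).
The plane has equation n·P = 7930. For G: n·G = 7930.
Equal, so G lies in the plane and all four are coplanar.

Yes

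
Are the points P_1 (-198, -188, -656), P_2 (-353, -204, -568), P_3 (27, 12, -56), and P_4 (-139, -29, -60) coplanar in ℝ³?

Yes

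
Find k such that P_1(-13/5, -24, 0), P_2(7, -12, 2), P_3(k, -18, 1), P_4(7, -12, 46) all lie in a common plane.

The points are coplanar iff P_1P_2 · (P_1P_3 × P_1P_4) = 0.
Expanding, this is linear in k: (-528)k + (5808/5) = 0.
So k = 11/5.

11/5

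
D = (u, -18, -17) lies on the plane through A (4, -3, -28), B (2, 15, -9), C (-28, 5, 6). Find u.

A normal to the plane is n = AB × AC = (460, -540, 560).
D lies in the plane iff n · AD = 0.
This gives (460)u + (12420) = 0, so u = -27.

-27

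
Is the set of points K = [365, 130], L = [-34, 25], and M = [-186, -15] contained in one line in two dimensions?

Yes

KL = (-399, -105), KM = (-551, -145).
Checking proportionality: KM = 29/21·KL, so the vectors are parallel and the points are collinear.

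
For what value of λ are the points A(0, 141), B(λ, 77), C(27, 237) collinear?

The three points are collinear iff det[AB; AC] = 0.
This determinant is linear in λ: (96)λ + (1728) = 0, so λ = -18.

-18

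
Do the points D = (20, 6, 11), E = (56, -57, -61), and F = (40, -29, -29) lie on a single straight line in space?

Yes

DE = (36, -63, -72), DF = (20, -35, -40).
Each component of DF is 5/9 times the corresponding component of DE, so DF = 5/9·DE and the points are collinear.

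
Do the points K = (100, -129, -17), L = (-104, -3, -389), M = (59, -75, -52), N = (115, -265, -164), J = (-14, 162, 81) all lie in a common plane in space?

The plane through K, L, M has normal n = KL × KM = (15678, 8112, -5850) and equation n·P = 620802.
Checking the remaining points: n·N = 612690, n·J = 620802.
Since n·N = 612690 ≠ 620802, N is off the plane and the points are not all coplanar.

No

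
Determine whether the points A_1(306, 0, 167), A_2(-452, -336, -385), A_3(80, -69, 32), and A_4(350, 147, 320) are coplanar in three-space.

A normal to the plane through A_1, A_2, A_3 is n = A_1A_2 × A_1A_3 = (7272, 22422, -23634).
The plane has equation n·P = -1721646. For A_4: n·A_4 = -1721646.
Equal, so A_4 lies in the plane and all four are coplanar.

Yes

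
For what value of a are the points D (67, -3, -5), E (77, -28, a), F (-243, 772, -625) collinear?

15

Collinearity requires DE × DF = 0; each component is linear in a.
The x-component gives (-775)a + (11625) = 0, so a = 15.
The remaining components then also vanish.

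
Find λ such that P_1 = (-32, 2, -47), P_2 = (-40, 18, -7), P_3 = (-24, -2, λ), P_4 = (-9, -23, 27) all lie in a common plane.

Coplanarity ⇔ det[P_1P_2; P_1P_3; P_1P_4] = 0.
Expanding, this is linear in λ: (168)λ + (-3528) = 0.
So λ = 21.

21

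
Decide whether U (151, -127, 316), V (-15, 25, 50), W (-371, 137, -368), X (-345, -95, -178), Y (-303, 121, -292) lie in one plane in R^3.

Yes

The plane through U, V, W has normal n = UV × UW = (-33744, 25308, 35520) and equation n·P = 2914860.
Checking the remaining points: n·X = 2914860, n·Y = 2914860.
All equal 2914860, so all 5 points lie in one plane.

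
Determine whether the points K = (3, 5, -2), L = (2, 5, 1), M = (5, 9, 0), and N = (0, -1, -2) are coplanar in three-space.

No

With K as base: KL = (-1, 0, 3), KM = (2, 4, 2), KN = (-3, -6, 0).
KM × KN = (12, -6, 0).
KL · (KM × KN) = -12.
Since -12 ≠ 0, the four points are not coplanar.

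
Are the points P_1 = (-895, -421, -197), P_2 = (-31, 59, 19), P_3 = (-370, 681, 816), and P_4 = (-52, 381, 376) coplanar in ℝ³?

A normal to the plane through P_1, P_2, P_3 is n = P_1P_2 × P_1P_3 = (248208, -761832, 700128).
The plane has equation n·P = -39340104. For P_4: n·P_4 = -39916680.
-39916680 ≠ -39340104, so P_4 is off the plane.

No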